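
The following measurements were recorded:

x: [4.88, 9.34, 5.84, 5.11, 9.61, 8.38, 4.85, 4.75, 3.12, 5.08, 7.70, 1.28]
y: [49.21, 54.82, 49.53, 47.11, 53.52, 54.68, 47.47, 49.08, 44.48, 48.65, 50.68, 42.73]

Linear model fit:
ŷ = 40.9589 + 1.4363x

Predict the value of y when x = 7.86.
ŷ = 52.2482

To predict y for x = 7.86, substitute into the regression equation:

ŷ = 40.9589 + 1.4363 × 7.86
ŷ = 40.9589 + 11.2893
ŷ = 52.2482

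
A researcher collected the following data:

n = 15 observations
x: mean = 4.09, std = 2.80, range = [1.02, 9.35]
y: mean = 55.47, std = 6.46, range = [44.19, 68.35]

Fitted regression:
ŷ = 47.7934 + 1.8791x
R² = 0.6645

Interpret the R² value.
R² = 0.6645 means 66.45% of the variation in y is explained by the linear relationship with x. This indicates a moderate fit.

R² = 1 − SS_res/SS_tot compares the residual scatter to the total scatter of y about its mean.

Here R² = 0.6645:
- Explained: 66.45% of the variation in y
- Unexplained (residual): 100% − 66.45% = 33.55%
- Rule of thumb (below 0.3 weak; 0.3 to below 0.7 moderate; 0.7 and above strong) → moderate

Equivalently, for simple linear regression R² = r², so |r| = √0.6645 ≈ 0.8152.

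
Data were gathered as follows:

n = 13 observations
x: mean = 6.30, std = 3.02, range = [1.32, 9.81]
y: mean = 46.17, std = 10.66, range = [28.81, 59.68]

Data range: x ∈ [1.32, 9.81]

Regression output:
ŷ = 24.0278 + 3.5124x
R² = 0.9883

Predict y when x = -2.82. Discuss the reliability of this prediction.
The equation gives ŷ = 14.1228; however x = -2.82 is 4.14 units below the observed range, so this extrapolated value should not be trusted.

Prediction calculation:
ŷ = 24.0278 + 3.5124 × (-2.82)
ŷ = 14.1228

Reliability:
- Data range: x ∈ [1.32, 9.81]
- Prediction point: x = -2.82 is 4.14 units below the observed range → this is EXTRAPOLATION, not interpolation

Why that matters here:
- R² describes fit only over the sampled x values; it says nothing about behaviour beyond them
- The standard error of prediction grows with (x − x̄)², and x = -2.82 is far from x̄ = 6.30
- There are no observations near this x to validate the fitted line there

The R² = 0.9883 only validates the fit within [1.32, 9.81]; treat ŷ = 14.1228 with caution.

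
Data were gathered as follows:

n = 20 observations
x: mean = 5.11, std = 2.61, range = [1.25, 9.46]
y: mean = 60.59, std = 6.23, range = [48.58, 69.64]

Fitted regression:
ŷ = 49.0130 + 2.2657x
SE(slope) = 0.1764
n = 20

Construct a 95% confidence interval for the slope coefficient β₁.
The 95% CI for β₁ is (1.8951, 2.6363)

Confidence interval for the slope:

The 95% CI for β₁ is: β̂₁ ± t*(α/2, n-2) × SE(β̂₁)

Step 1: Find critical t-value
- Confidence level = 0.95
- Degrees of freedom = n - 2 = 20 - 2 = 18
- t*(α/2, 18) = 2.1009

Step 2: Calculate margin of error
Margin = 2.1009 × 0.1764 = 0.3706

Step 3: Construct interval
CI = 2.2657 ± 0.3706
CI = (1.8951, 2.6363)

Interpretation: intervals built this way capture the true β₁ in 95% of repeated samples; here the plausible range for the per-unit effect of x on y is 1.8951 to 2.6363.
Since 0 is outside the interval, a two-sided test at α = 0.05 would reject H₀: β₁ = 0.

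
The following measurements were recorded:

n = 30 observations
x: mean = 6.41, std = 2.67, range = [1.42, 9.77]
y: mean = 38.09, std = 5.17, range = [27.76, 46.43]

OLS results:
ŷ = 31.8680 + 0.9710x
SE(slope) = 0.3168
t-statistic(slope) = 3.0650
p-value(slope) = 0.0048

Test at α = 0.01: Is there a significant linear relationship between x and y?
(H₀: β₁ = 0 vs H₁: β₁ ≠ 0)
Reject H₀: p-value = 0.0048 < α = 0.01. The linear relationship is significant at the 1% level.

Hypothesis test for the slope coefficient:

H₀: β₁ = 0 (no linear relationship)
H₁: β₁ ≠ 0 (linear relationship exists)

Test statistic: t = β̂₁ / SE(β̂₁) = 0.9710 / 0.3168 = 3.0650

The p-value (0.0048) is the probability, under H₀, of a t-statistic at least as extreme as |t| = 3.0650 (two-sided, df = n − 2 = 28).

Decision rule: reject H₀ if p-value < α.
p-value = 0.0048 < α = 0.01 → reject H₀.

There is sufficient evidence at the 1% significance level to conclude that a linear relationship exists between x and y.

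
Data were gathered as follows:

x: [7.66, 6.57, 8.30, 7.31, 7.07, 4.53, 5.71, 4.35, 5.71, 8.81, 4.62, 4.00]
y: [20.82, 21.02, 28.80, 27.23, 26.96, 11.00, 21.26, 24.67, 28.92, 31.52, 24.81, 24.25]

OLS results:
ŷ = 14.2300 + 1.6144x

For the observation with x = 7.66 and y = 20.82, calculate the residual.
Residual = -5.7763

The residual is the difference between the actual value and the predicted value:

Residual = y - ŷ

Step 1: Calculate predicted value
ŷ = 14.2300 + 1.6144 × 7.66
ŷ = 26.5963

Step 2: Calculate residual
Residual = 20.82 - 26.5963
Residual = -5.7763

The residual is negative, so the observed y = 20.82 sits below the regression line (the line overestimates it by 5.7763).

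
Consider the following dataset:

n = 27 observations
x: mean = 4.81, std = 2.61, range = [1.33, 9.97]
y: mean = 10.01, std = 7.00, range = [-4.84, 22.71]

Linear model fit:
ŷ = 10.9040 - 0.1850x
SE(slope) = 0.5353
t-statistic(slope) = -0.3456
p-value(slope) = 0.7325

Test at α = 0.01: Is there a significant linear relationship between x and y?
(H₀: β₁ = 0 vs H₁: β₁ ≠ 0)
p-value = 0.7325 ≥ α = 0.01, so we fail to reject H₀. The relationship is not significant.

Hypothesis test for the slope coefficient:

H₀: β₁ = 0 (no linear relationship)
H₁: β₁ ≠ 0 (linear relationship exists)

Test statistic: t = β̂₁ / SE(β̂₁) = -0.1850 / 0.5353 = -0.3456

With df = 25, the two-sided p-value for |t| = 0.3456 is 0.7325.

Decision rule: reject H₀ if p-value < α.
p-value = 0.7325 ≥ α = 0.01 → fail to reject H₀.

Conclusion: the linear association between x and y is not significant at the 1% level.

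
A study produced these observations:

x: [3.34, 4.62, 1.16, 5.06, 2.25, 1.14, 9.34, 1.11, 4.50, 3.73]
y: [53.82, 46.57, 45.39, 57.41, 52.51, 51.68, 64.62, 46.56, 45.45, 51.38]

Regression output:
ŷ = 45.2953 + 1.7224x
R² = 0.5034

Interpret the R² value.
About 50.34% of the variability in y is accounted for by the regression on x (R² = 0.5034) — a moderate linear fit.

The coefficient of determination R² is the fraction of the total variation in y that the fitted line accounts for.

Here R² = 0.5034:
- Explained: 50.34% of the variation in y
- Unexplained (residual): 100% − 50.34% = 49.66%
- Rule of thumb (below 0.3 weak; 0.3 to below 0.7 moderate; 0.7 and above strong) → moderate

Calculation: R² = 1 − (SS_res / SS_tot), where SS_res is the sum of squared residuals and SS_tot the total sum of squares.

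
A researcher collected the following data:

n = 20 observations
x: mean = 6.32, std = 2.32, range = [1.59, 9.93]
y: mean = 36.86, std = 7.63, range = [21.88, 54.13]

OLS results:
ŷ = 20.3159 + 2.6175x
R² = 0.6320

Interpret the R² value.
The model explains 63.20% of the variance in y (R² = 0.6320), leaving 36.80% unexplained; the fit is moderate.

R² = 1 − SS_res/SS_tot compares the residual scatter to the total scatter of y about its mean.

Here R² = 0.6320:
- Explained: 63.20% of the variation in y
- Unexplained (residual): 100% − 63.20% = 36.80%
- Rule of thumb (below 0.3 weak; 0.3 to below 0.7 moderate; 0.7 and above strong) → moderate

Calculation: R² = 1 − (SS_res / SS_tot), where SS_res is the sum of squared residuals and SS_tot the total sum of squares.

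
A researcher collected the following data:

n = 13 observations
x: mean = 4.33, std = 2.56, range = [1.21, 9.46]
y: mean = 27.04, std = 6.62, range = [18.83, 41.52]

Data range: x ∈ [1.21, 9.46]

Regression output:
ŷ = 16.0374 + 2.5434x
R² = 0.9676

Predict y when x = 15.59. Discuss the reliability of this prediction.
The equation gives ŷ = 55.6890; however x = 15.59 is 6.13 units above the observed range, so this extrapolated value should not be trusted.

Prediction calculation:
ŷ = 16.0374 + 2.5434 × 15.59
ŷ = 55.6890

Reliability:
- Data range: x ∈ [1.21, 9.46]
- Prediction point: x = 15.59 is 6.13 units above the observed range → this is EXTRAPOLATION, not interpolation

Why that matters here:
- Real relationships often flatten, saturate, or turn nonlinear at extremes
- The standard error of prediction grows with (x − x̄)², and x = 15.59 is far from x̄ = 4.33
- There are no observations near this x to validate the fitted line there

The R² = 0.9676 only validates the fit within [1.21, 9.46]; treat ŷ = 55.6890 with caution.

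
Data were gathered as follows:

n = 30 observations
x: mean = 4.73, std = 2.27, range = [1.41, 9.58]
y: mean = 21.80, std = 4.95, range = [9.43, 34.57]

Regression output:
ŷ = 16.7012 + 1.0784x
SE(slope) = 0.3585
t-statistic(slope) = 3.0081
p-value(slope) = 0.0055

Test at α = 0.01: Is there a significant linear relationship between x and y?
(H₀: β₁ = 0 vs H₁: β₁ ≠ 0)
Since p-value = 0.0055 < α = 0.01, reject H₀ — the slope is significantly different from 0.

Hypothesis test for the slope coefficient:

H₀: β₁ = 0 (no linear relationship)
H₁: β₁ ≠ 0 (linear relationship exists)

Test statistic: t = β̂₁ / SE(β̂₁) = 1.0784 / 0.3585 = 3.0081

p = 0.0055: how often a slope estimate this far from 0 (in SE units) would arise by chance if β₁ were truly 0.

Decision rule: reject H₀ if p-value < α.
p-value = 0.0055 < α = 0.01 → reject H₀.

Conclusion: the linear association between x and y is significant at the 1% level.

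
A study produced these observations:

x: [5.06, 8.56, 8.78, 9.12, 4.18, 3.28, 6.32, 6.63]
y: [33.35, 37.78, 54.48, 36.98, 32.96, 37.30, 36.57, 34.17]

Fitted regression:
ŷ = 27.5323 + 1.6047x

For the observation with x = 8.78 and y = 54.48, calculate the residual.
Residual = 12.8584

The residual is the difference between the actual value and the predicted value:

Residual = y - ŷ

Step 1: Calculate predicted value
ŷ = 27.5323 + 1.6047 × 8.78
ŷ = 41.6216

Step 2: Calculate residual
Residual = 54.48 - 41.6216
Residual = 12.8584

Interpretation: the model underestimates the actual value by 12.8584 at this point (positive residual → observation lies above the fitted line).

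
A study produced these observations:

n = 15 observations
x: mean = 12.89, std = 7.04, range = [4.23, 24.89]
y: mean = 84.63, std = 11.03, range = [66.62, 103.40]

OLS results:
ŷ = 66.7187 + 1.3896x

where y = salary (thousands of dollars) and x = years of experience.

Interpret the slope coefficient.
On average, salary is about 1.3896 thousand dollars higher for every extra year of experience.

The slope coefficient β₁ = 1.3896 represents the marginal effect of experience on salary.

Interpretation:
- Experience up by 1 year → predicted salary increases by 1.3896 thousand dollars
- The effect is assumed constant over the observed range of x (linearity)

The intercept β₀ = 66.7187 is the predicted salary when experience = 0; since the smallest observed x is 4.23, this is an extrapolation and mainly anchors the line.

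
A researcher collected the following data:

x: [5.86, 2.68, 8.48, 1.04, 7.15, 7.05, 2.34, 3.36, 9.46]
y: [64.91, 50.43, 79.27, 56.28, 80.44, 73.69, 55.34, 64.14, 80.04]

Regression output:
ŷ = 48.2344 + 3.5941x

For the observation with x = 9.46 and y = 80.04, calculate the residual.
Residual = -2.1946

The residual is the difference between the actual value and the predicted value:

Residual = y - ŷ

Step 1: Calculate predicted value
ŷ = 48.2344 + 3.5941 × 9.46
ŷ = 82.2346

Step 2: Calculate residual
Residual = 80.04 - 82.2346
Residual = -2.1946

The residual is negative, so the observed y = 80.04 sits below the regression line (the line overestimates it by 2.1946).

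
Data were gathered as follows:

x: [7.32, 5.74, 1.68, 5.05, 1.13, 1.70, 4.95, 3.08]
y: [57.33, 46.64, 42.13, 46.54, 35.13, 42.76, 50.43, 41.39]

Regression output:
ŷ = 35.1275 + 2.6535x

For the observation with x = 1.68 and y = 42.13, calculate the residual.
Residual = 2.5446

The residual is the difference between the actual value and the predicted value:

Residual = y - ŷ

Step 1: Calculate predicted value
ŷ = 35.1275 + 2.6535 × 1.68
ŷ = 39.5854

Step 2: Calculate residual
Residual = 42.13 - 39.5854
Residual = 2.5446

The residual is positive, so the observed y = 42.13 sits above the regression line (the line underestimates it by 2.5446).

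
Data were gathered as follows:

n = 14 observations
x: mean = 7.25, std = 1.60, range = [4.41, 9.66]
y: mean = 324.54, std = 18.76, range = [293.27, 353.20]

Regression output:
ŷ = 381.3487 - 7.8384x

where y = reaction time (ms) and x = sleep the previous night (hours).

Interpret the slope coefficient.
On average, reaction time is about 7.8384 ms lower for every extra hour of sleep.

The slope coefficient β₁ = -7.8384 represents the marginal effect of sleep on reaction time.

Interpretation:
- Sleep up by 1 hour → predicted reaction time decreases by 7.8384 ms
- The effect is assumed constant over the observed range of x (linearity)

The intercept β₀ = 381.3487 is the predicted reaction time when sleep = 0; since the smallest observed x is 4.41, this is an extrapolation and mainly anchors the line.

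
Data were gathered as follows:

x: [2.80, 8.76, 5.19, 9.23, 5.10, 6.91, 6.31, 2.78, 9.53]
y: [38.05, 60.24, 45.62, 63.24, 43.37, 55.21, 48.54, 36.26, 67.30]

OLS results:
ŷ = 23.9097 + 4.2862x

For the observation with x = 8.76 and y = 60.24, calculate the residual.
Residual = -1.2168

The residual is the difference between the actual value and the predicted value:

Residual = y - ŷ

Step 1: Calculate predicted value
ŷ = 23.9097 + 4.2862 × 8.76
ŷ = 61.4568

Step 2: Calculate residual
Residual = 60.24 - 61.4568
Residual = -1.2168

Interpretation: the model overestimates the actual value by 1.2168 at this point (negative residual → observation lies below the fitted line).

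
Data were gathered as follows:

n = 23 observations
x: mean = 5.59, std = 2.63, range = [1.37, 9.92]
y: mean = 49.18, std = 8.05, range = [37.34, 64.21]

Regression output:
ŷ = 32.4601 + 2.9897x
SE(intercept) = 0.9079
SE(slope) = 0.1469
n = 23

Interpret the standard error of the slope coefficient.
The slope 2.9897 is pinned down to within about ±0.1469 (one SE) by these data — relative uncertainty 4.9%, i.e. precise.

SE(β̂₁) = s / √Sxx, where s is the residual standard deviation and Sxx = Σ(x − x̄)². It is the yardstick for how far β̂₁ = 2.9897 could plausibly be from the true slope.

Relative precision:
- SE / |β̂₁| = 0.1469 / 2.9897 = 4.9%
- Rule of thumb (under 20%: precise; 20% to under 50%: moderately precise; 50% or more: imprecise) → precise

Rough 95% range (±2 SE): 2.9897 ± 0.2938 → (2.6959, 3.2835).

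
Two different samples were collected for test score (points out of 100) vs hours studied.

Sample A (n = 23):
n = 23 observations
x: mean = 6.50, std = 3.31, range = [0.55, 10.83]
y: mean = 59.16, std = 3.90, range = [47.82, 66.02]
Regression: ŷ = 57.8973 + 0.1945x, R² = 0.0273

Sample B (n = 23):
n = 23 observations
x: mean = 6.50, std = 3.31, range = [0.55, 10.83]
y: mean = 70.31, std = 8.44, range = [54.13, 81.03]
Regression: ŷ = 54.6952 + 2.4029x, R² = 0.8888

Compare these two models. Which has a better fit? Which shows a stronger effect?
Model B has the better fit (R² = 0.8888 vs 0.0273). Model B shows the stronger effect (|β₁| = 2.4029 vs 0.1945).

Model Comparison:

Fit — compare R²:
- Model A: R² = 0.0273 → 2.73% of variance in test score explained
- Model B: R² = 0.8888 → 88.88% of variance in test score explained
- 0.8888 > 0.0273 → Model B has the better fit

Which has the larger per-hour effect? (|β₁|)
- Model A: β₁ = 0.1945 → predicted test score rises 0.1945 points per additional hour of study time
- Model B: β₁ = 2.4029 → predicted test score rises 2.4029 points per additional hour of study time
- |0.1945| < |2.4029| → Model B shows the stronger marginal effect

Note: R² measures how tightly points cluster around the line; β₁ measures how steep the line is — they answer different questions.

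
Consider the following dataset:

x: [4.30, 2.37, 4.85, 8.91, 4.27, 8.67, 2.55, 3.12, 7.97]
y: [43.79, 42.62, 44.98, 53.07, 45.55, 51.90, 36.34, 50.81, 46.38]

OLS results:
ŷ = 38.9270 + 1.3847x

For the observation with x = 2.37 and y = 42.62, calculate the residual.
Residual = 0.4113

The residual is the difference between the actual value and the predicted value:

Residual = y - ŷ

Step 1: Calculate predicted value
ŷ = 38.9270 + 1.3847 × 2.37
ŷ = 42.2087

Step 2: Calculate residual
Residual = 42.62 - 42.2087
Residual = 0.4113

The residual is positive, so the observed y = 42.62 sits above the regression line (the line underestimates it by 0.4113).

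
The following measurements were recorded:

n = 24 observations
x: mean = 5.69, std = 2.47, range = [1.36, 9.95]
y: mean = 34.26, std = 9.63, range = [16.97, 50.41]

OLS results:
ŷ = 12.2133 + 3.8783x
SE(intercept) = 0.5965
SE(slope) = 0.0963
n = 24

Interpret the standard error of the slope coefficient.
SE(slope) = 0.0963 measures the uncertainty in the estimated slope. The coefficient is estimated precisely (SE/|β̂₁| = 2.5%).

What SE measures:
- The standard error quantifies the sampling variability of the coefficient estimate
- It is the estimated standard deviation of β̂₁ across hypothetical repeated samples of the same size
- Smaller SE → more precise estimate

Relative precision:
- SE / |β̂₁| = 0.0963 / 3.8783 = 2.5%
- Rule of thumb (under 20%: precise; 20% to under 50%: moderately precise; 50% or more: imprecise) → precise

Link to interval estimation: a confidence interval for β₁ is β̂₁ ± t* × 0.0963, so SE sets the half-width per unit of t*.

What drives SE(β̂₁): wider spread of x values → smaller SE; more residual scatter → larger SE.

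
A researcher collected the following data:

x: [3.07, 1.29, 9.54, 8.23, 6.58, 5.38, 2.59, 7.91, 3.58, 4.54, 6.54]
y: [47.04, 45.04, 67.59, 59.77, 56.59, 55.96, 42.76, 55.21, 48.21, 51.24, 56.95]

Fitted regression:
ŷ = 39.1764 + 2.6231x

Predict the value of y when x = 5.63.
ŷ = 53.9445

Plug x = 5.63 into the fitted line:

ŷ = 39.1764 + 2.6231 × 5.63
ŷ = 39.1764 + 14.7681
ŷ = 53.9445

This is a point prediction; actual observations scatter around it by roughly the residual standard deviation.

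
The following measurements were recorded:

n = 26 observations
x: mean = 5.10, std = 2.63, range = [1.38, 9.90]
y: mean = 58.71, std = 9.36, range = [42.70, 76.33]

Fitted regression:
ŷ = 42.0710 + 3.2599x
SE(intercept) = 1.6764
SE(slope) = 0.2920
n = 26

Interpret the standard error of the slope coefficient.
The slope 3.2599 is pinned down to within about ±0.2920 (one SE) by these data — relative uncertainty 9.0%, i.e. precise.

SE(β̂₁) = s / √Sxx, where s is the residual standard deviation and Sxx = Σ(x − x̄)². It is the yardstick for how far β̂₁ = 3.2599 could plausibly be from the true slope.

Relative precision:
- SE / |β̂₁| = 0.2920 / 3.2599 = 9.0%
- Rule of thumb (under 20%: precise; 20% to under 50%: moderately precise; 50% or more: imprecise) → precise

Link to interval estimation: a confidence interval for β₁ is β̂₁ ± t* × 0.2920, so SE sets the half-width per unit of t*.

What drives SE(β̂₁): more residual scatter → larger SE.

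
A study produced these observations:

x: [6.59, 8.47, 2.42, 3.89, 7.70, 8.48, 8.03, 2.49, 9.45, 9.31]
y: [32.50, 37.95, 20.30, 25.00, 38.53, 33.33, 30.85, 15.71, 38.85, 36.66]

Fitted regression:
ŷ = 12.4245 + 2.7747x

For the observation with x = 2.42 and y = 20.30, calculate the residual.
Residual = 1.1607

The residual is the difference between the actual value and the predicted value:

Residual = y - ŷ

Step 1: Calculate predicted value
ŷ = 12.4245 + 2.7747 × 2.42
ŷ = 19.1393

Step 2: Calculate residual
Residual = 20.30 - 19.1393
Residual = 1.1607

Sign check: y > ŷ, so the point is above the line and the fit underestimates here.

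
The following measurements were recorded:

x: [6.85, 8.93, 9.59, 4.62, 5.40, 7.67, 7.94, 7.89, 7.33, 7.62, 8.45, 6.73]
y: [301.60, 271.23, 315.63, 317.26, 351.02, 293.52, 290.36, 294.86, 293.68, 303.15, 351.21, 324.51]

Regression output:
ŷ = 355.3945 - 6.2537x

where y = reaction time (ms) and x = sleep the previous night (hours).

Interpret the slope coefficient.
For each additional hour of sleep, predicted reaction time decreases by approximately 6.2537 ms.

The slope coefficient β₁ = -6.2537 represents the marginal effect of sleep on reaction time.

Interpretation:
- Sleep up by 1 hour → predicted reaction time decreases by 6.2537 ms
- The effect is assumed constant over the observed range of x (linearity)
- The sign (−) gives the direction; the magnitude 6.2537 gives the size of the effect per hour

The intercept β₀ = 355.3945 is the predicted reaction time when sleep = 0; since the smallest observed x is 4.62, this is an extrapolation and mainly anchors the line.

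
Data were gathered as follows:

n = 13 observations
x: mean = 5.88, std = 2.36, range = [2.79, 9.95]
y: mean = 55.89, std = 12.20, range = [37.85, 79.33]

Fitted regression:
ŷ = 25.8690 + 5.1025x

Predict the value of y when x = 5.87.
ŷ = 55.8207

x = 5.87 lies inside the observed range [2.79, 9.95], so the fitted equation applies directly:

ŷ = 25.8690 + 5.1025 × 5.87
ŷ = 25.8690 + 29.9517
ŷ = 55.8207

This is a point prediction; actual observations scatter around it by roughly the residual standard deviation.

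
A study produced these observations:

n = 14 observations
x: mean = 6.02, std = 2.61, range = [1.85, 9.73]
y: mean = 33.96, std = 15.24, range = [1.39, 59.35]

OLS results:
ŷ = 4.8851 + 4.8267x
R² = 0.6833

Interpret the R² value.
R² = 0.6833 means 68.33% of the variation in y is explained by the linear relationship with x. This indicates a moderate fit.

R² (coefficient of determination) measures the proportion of variance in y explained by the regression model.

Here R² = 0.6833:
- Explained: 68.33% of the variation in y
- Unexplained (residual): 100% − 68.33% = 31.67%
- Rule of thumb (below 0.3 weak; 0.3 to below 0.7 moderate; 0.7 and above strong) → moderate

Equivalently, for simple linear regression R² = r², so |r| = √0.6833 ≈ 0.8266.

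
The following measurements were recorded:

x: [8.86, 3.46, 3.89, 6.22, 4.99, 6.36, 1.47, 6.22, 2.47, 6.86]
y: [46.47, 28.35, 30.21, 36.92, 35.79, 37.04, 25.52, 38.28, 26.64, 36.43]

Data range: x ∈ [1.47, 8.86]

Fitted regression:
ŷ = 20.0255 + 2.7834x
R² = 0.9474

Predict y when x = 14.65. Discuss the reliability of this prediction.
ŷ = 60.8023, but this is extrapolation (above the data range [1.47, 8.86]) and may be unreliable.

Prediction calculation:
ŷ = 20.0255 + 2.7834 × 14.65
ŷ = 60.8023

Reliability:
- Data range: x ∈ [1.47, 8.86]
- Prediction point: x = 14.65 is 5.79 units above the observed range → this is EXTRAPOLATION, not interpolation

Why that matters here:
- R² describes fit only over the sampled x values; it says nothing about behaviour beyond them
- There are no observations near this x to validate the fitted line there
- Real relationships often flatten, saturate, or turn nonlinear at extremes

A defensible statement: 'if the linear trend continued to x = 14.65, y would be about 60.8023' — the premise is untested.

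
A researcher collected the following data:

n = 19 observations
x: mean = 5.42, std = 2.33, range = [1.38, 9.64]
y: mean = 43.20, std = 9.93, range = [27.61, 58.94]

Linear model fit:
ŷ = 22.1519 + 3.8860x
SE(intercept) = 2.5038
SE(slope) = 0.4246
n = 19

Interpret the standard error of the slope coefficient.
SE(slope) = 0.4246 measures the uncertainty in the estimated slope. The coefficient is estimated precisely (SE/|β̂₁| = 10.9%).

SE(β̂₁) = 0.4246 says: if we drew many samples of n = 19 from the same population and refit each time, the fitted slopes would scatter with a standard deviation of roughly 0.4246 around the true β₁.

Relative precision:
- SE / |β̂₁| = 0.4246 / 3.8860 = 10.9%
- Rule of thumb (under 20%: precise; 20% to under 50%: moderately precise; 50% or more: imprecise) → precise

Link to interval estimation: a confidence interval for β₁ is β̂₁ ± t* × 0.4246, so SE sets the half-width per unit of t*.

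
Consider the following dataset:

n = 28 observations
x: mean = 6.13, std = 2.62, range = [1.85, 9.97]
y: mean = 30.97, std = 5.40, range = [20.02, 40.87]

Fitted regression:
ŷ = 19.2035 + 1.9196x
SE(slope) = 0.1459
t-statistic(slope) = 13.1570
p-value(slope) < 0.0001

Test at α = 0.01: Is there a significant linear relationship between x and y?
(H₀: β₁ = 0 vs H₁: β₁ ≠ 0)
Since p-value < 0.0001 < α = 0.01, reject H₀ — the slope is significantly different from 0.

Hypothesis test for the slope coefficient:

H₀: β₁ = 0 (no linear relationship)
H₁: β₁ ≠ 0 (linear relationship exists)

Test statistic: t = β̂₁ / SE(β̂₁) = 1.9196 / 0.1459 = 13.1570

p < 0.0001: how often a slope estimate this far from 0 (in SE units) would arise by chance if β₁ were truly 0.

Decision rule: reject H₀ if p-value < α.
p-value < 0.0001 < α = 0.01 → reject H₀.

There is sufficient evidence at the 1% significance level to conclude that a linear relationship exists between x and y.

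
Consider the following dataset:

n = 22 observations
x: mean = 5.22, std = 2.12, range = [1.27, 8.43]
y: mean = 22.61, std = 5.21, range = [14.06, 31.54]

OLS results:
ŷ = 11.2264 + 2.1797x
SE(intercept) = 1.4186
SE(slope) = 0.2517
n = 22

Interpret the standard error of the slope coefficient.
SE(slope) = 0.2517 measures the uncertainty in the estimated slope. The coefficient is estimated precisely (SE/|β̂₁| = 11.5%).

What SE measures:
- The standard error quantifies the sampling variability of the coefficient estimate
- It is the estimated standard deviation of β̂₁ across hypothetical repeated samples of the same size
- Smaller SE → more precise estimate

Relative precision:
- SE / |β̂₁| = 0.2517 / 2.1797 = 11.5%
- Rule of thumb (under 20%: precise; 20% to under 50%: moderately precise; 50% or more: imprecise) → precise

Rough 95% range (±2 SE): 2.1797 ± 0.5034 → (1.6763, 2.6831).

What drives SE(β̂₁): larger n (here n = 22) → smaller SE; wider spread of x values → smaller SE; more residual scatter → larger SE.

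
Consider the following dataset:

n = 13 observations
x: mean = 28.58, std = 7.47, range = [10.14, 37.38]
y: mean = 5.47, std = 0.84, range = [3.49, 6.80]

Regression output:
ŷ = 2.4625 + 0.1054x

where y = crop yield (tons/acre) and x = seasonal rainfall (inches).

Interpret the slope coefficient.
On average, crop yield is about 0.1054 tons/acre higher for every extra inch of rainfall.

The slope β₁ = 0.1054 gives the rate at which the fitted crop yield changes with rainfall.

Interpretation:
- Rainfall up by 1 inch → predicted crop yield increases by 0.1054 tons/acre
- This is a linear approximation: the same per-unit change is assumed across the whole observed x range

The intercept β₀ = 2.4625 is the predicted crop yield when rainfall = 0; since the smallest observed x is 10.14, this is an extrapolation and mainly anchors the line.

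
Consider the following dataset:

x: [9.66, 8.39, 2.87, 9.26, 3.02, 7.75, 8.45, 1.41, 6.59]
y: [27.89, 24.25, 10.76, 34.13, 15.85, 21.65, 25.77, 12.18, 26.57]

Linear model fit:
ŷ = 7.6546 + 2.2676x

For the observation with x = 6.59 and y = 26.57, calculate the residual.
Residual = 3.9719

The residual is the difference between the actual value and the predicted value:

Residual = y - ŷ

Step 1: Calculate predicted value
ŷ = 7.6546 + 2.2676 × 6.59
ŷ = 22.5981

Step 2: Calculate residual
Residual = 26.57 - 22.5981
Residual = 3.9719

Interpretation: the model underestimates the actual value by 3.9719 at this point (positive residual → observation lies above the fitted line).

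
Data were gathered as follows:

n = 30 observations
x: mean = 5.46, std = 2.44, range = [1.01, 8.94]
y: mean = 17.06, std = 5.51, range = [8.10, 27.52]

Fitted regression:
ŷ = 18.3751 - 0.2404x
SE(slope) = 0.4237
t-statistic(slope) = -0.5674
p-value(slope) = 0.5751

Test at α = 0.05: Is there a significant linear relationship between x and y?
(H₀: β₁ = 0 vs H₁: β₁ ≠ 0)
Fail to reject H₀: p-value = 0.5751 ≥ α = 0.05. The linear relationship is not significant at the 5% level.

Hypothesis test for the slope coefficient:

H₀: β₁ = 0 (no linear relationship)
H₁: β₁ ≠ 0 (linear relationship exists)

Test statistic: t = β̂₁ / SE(β̂₁) = -0.2404 / 0.4237 = -0.5674

With df = 28, the two-sided p-value for |t| = 0.5674 is 0.5751.

Decision rule: reject H₀ if p-value < α.
p-value = 0.5751 ≥ α = 0.05 → fail to reject H₀.

At α = 0.05 the data do not provide convincing evidence of a nonzero slope.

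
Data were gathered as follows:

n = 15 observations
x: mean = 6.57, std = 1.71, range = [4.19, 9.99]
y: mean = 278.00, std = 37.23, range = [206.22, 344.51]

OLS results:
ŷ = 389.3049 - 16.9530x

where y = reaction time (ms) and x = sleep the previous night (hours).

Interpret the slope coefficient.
For each additional hour of sleep, predicted reaction time decreases by approximately 16.9530 ms.

The slope coefficient β₁ = -16.9530 represents the marginal effect of sleep on reaction time.

Interpretation:
- Sleep up by 1 hour → predicted reaction time decreases by 16.9530 ms
- This is a linear approximation: the same per-unit change is assumed across the whole observed x range
- The slope describes association in these data, not necessarily a causal effect

The intercept β₀ = 389.3049 is the predicted reaction time when sleep = 0; since the smallest observed x is 4.19, this is an extrapolation and mainly anchors the line.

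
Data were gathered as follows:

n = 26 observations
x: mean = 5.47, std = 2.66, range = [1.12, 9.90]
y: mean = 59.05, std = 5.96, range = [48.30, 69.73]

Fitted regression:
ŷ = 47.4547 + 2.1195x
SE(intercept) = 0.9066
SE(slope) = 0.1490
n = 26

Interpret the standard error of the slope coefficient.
The slope 2.1195 is pinned down to within about ±0.1490 (one SE) by these data — relative uncertainty 7.0%, i.e. precise.

SE(β̂₁) = s / √Sxx, where s is the residual standard deviation and Sxx = Σ(x − x̄)². It is the yardstick for how far β̂₁ = 2.1195 could plausibly be from the true slope.

Relative precision:
- SE / |β̂₁| = 0.1490 / 2.1195 = 7.0%
- Rule of thumb (under 20%: precise; 20% to under 50%: moderately precise; 50% or more: imprecise) → precise

Link to the t-test: t = β̂₁ / SE(β̂₁) = 2.1195 / 0.1490 = 14.2248, the statistic for H₀: β₁ = 0.

What drives SE(β̂₁): larger n (here n = 26) → smaller SE; more residual scatter → larger SE; wider spread of x values → smaller SE.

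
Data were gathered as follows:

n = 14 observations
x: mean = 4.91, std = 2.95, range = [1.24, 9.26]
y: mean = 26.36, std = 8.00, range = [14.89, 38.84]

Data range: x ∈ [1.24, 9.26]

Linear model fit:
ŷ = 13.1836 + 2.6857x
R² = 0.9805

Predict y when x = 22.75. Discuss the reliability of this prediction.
ŷ = 74.2833, but this is extrapolation (above the data range [1.24, 9.26]) and may be unreliable.

Prediction calculation:
ŷ = 13.1836 + 2.6857 × 22.75
ŷ = 74.2833

Reliability:
- Data range: x ∈ [1.24, 9.26]
- Prediction point: x = 22.75 is 13.49 units above the observed range → this is EXTRAPOLATION, not interpolation

Why that matters here:
- The standard error of prediction grows with (x − x̄)², and x = 22.75 is far from x̄ = 4.91
- The linear relationship may not hold outside the observed range
- There are no observations near this x to validate the fitted line there

The R² = 0.9805 only validates the fit within [1.24, 9.26]; treat ŷ = 74.2833 with caution.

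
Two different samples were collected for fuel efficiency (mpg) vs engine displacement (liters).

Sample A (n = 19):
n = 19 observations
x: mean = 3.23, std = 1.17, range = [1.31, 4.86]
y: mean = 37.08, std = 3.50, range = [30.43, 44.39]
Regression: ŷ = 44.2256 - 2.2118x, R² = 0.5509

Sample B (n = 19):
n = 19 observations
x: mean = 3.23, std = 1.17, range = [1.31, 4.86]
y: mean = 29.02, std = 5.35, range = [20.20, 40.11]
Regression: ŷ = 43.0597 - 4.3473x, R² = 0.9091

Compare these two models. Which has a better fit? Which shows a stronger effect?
Model B has the better fit (R² = 0.9091 vs 0.5509). Model B shows the stronger effect (|β₁| = 4.3473 vs 2.2118).

Model Comparison:

Which explains more variance? (R²)
- Model A: R² = 0.5509 → 55.09% of variance in fuel efficiency explained
- Model B: R² = 0.9091 → 90.91% of variance in fuel efficiency explained
- 0.9091 > 0.5509 → Model B has the better fit

Strength of effect — compare |β₁|:
- Model A: β₁ = -2.2118 → predicted fuel efficiency falls 2.2118 mpg per additional liter of engine displacement
- Model B: β₁ = -4.3473 → predicted fuel efficiency falls 4.3473 mpg per additional liter of engine displacement
- |-2.2118| < |-4.3473| → Model B shows the stronger marginal effect

Note: R² measures how tightly points cluster around the line; β₁ measures how steep the line is — they answer different questions.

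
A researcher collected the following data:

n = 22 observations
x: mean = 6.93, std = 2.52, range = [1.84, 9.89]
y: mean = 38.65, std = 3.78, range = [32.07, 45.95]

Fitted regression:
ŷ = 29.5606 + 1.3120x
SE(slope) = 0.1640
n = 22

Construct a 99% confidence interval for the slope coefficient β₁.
The 99% CI for β₁ is (0.8454, 1.7786)

Confidence interval for the slope:

The 99% CI for β₁ is: β̂₁ ± t*(α/2, n-2) × SE(β̂₁)

Step 1: Find critical t-value
- Confidence level = 0.99
- Degrees of freedom = n - 2 = 22 - 2 = 20
- t*(α/2, 20) = 2.8453

Step 2: Calculate margin of error
Margin = 2.8453 × 0.1640 = 0.4666

Step 3: Construct interval
CI = 1.3120 ± 0.4666
CI = (0.8454, 1.7786)

Interpretation: each one-unit increase in x is associated with a change in mean y of between 0.8454 and 1.7786, with 99% confidence.
Since 0 is outside the interval, a two-sided test at α = 0.01 would reject H₀: β₁ = 0.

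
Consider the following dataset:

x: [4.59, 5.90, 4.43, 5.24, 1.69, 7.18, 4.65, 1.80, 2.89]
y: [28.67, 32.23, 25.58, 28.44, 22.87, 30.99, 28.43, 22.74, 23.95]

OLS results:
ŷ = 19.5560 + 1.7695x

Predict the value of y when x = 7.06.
ŷ = 32.0487

Plug x = 7.06 into the fitted line:

ŷ = 19.5560 + 1.7695 × 7.06
ŷ = 19.5560 + 12.4927
ŷ = 32.0487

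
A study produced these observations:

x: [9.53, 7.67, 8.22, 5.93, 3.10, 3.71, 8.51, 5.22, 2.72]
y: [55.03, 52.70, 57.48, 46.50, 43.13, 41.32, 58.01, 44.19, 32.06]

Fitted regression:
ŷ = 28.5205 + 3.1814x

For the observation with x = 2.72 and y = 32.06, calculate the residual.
Residual = -5.1139

The residual is the difference between the actual value and the predicted value:

Residual = y - ŷ

Step 1: Calculate predicted value
ŷ = 28.5205 + 3.1814 × 2.72
ŷ = 37.1739

Step 2: Calculate residual
Residual = 32.06 - 37.1739
Residual = -5.1139

The residual is negative, so the observed y = 32.06 sits below the regression line (the line overestimates it by 5.1139).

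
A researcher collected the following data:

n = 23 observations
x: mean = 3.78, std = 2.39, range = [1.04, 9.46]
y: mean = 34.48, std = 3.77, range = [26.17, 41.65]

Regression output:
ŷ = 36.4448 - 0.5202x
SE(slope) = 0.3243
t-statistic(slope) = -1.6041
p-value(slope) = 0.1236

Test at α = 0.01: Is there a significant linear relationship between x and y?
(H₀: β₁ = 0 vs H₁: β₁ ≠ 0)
Fail to reject H₀: p-value = 0.1236 ≥ α = 0.01. The linear relationship is not significant at the 1% level.

Hypothesis test for the slope coefficient:

H₀: β₁ = 0 (no linear relationship)
H₁: β₁ ≠ 0 (linear relationship exists)

Test statistic: t = β̂₁ / SE(β̂₁) = -0.5202 / 0.3243 = -1.6041

p = 0.1236: how often a slope estimate this far from 0 (in SE units) would arise by chance if β₁ were truly 0.

Decision rule: reject H₀ if p-value < α.
p-value = 0.1236 ≥ α = 0.01 → fail to reject H₀.

Conclusion: the linear association between x and y is not significant at the 1% level.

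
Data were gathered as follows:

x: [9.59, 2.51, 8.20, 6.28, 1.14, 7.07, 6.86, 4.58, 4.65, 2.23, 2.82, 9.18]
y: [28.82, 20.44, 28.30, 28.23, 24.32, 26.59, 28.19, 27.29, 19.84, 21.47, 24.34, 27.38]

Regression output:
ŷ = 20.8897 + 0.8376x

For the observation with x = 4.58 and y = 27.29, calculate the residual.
Residual = 2.5641

The residual is the difference between the actual value and the predicted value:

Residual = y - ŷ

Step 1: Calculate predicted value
ŷ = 20.8897 + 0.8376 × 4.58
ŷ = 24.7259

Step 2: Calculate residual
Residual = 27.29 - 24.7259
Residual = 2.5641

Sign check: y > ŷ, so the point is above the line and the fit underestimates here.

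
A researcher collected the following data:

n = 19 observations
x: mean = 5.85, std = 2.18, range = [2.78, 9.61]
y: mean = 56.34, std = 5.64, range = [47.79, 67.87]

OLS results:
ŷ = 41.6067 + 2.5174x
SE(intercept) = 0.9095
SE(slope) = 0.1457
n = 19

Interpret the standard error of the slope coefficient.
SE(slope) = 0.1457 measures the uncertainty in the estimated slope. The coefficient is estimated precisely (SE/|β̂₁| = 5.8%).

SE(β̂₁) = s / √Sxx, where s is the residual standard deviation and Sxx = Σ(x − x̄)². It is the yardstick for how far β̂₁ = 2.5174 could plausibly be from the true slope.

Relative precision:
- SE / |β̂₁| = 0.1457 / 2.5174 = 5.8%
- Rule of thumb (under 20%: precise; 20% to under 50%: moderately precise; 50% or more: imprecise) → precise

Link to the t-test: t = β̂₁ / SE(β̂₁) = 2.5174 / 0.1457 = 17.2780, the statistic for H₀: β₁ = 0.

What drives SE(β̂₁): wider spread of x values → smaller SE; more residual scatter → larger SE.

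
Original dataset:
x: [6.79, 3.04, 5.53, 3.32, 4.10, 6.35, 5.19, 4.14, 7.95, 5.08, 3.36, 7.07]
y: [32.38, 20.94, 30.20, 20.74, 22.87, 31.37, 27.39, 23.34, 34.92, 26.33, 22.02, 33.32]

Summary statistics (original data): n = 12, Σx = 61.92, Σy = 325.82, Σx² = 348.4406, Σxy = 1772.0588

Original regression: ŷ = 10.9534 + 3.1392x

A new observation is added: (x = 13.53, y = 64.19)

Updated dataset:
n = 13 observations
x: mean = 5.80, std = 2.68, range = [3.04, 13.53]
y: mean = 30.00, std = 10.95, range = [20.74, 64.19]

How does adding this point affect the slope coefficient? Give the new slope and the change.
The slope changes from 3.1392 to 4.0276 (change of +0.8884, or +28.3%).

The new point has HIGH LEVERAGE: x = 13.53 is far from the original mean x̄ = 61.92/12 ≈ 5.16 (original range [3.04, 7.95]).

Step 1: Update the sums with the new point (n goes from 12 to 13)
Σx  = 61.92 + 13.53 = 75.45
Σy  = 325.82 + 64.19 = 390.01
Σx² = 348.4406 + 13.53² = 348.4406 + 183.0609 = 531.5015
Σxy = 1772.0588 + 13.53×64.19 = 1772.0588 + 868.4907 = 2640.5495

Step 2: Recompute the slope with b₁ = (nΣxy − ΣxΣy) / (nΣx² − (Σx)²)
Numerator   = 13×2640.5495 − 75.45×390.01 = 34327.1435 − 29426.2545 = 4900.8890
Denominator = 13×531.5015 − 75.45² = 6909.5195 − 5692.7025 = 1216.8170
b₁(new) = 4900.8890 / 1216.8170 = 4.0276

(Same formula on the original sums: (12×1772.0588 − 61.92×325.82) / (12×348.4406 − 61.92²) = 1089.9312 / 347.2008 = 3.1392, matching the given fit.)

Step 3: Change in slope
Δβ₁ = 4.0276 − 3.1392 = +0.8884
Relative change = +0.8884 / 3.1392 × 100% = +28.3%
→ the slope increases when the point is added.

A high-leverage point only changes the slope if it is off the original line; here y = 64.19 is above the original trend, so the slope increases.
In practice: refit with and without it and report both if conclusions differ.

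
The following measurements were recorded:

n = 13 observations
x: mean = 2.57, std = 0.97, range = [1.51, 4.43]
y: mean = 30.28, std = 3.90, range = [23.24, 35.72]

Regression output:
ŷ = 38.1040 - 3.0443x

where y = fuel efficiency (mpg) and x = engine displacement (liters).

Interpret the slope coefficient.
For each additional liter of engine displacement, predicted fuel efficiency decreases by approximately 3.0443 mpg.

The slope coefficient β₁ = -3.0443 represents the marginal effect of engine displacement on fuel efficiency.

Interpretation:
- Engine displacement up by 1 liter → predicted fuel efficiency decreases by 3.0443 mpg
- This is a linear approximation: the same per-unit change is assumed across the whole observed x range
- The sign (−) gives the direction; the magnitude 3.0443 gives the size of the effect per liter

The intercept β₀ = 38.1040 is the predicted fuel efficiency when engine displacement = 0; since the smallest observed x is 1.51, this is an extrapolation and mainly anchors the line.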